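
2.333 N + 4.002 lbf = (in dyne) 2.013e+06. Check: 2.333 N is already in N. 1 lbf = 4.4482216 N, so 4.002 lbf = 4.002 * 4.4482216 = 17.801783 N. Sum: 2.333 + 17.801783 = 20.134783 N. 1 dyne = 1e-05 N, so 20.134783 N = 20.134783 / 1e-05 = 2013478.3 dyne ≈ 2.013e+06 dyne (4 s.f.).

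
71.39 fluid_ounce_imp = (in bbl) 0.01276. Check: 1 fluid_ounce_imp = 2.8413063e-05 m^3, so 71.39 fluid_ounce_imp = 71.39 * 2.8413063e-05 = 0.0020284085 m^3. 1 bbl = 0.15898729 m^3, so 0.0020284085 m^3 = 0.0020284085 / 0.15898729 = 0.012758306 bbl ≈ 0.01276 bbl (4 s.f.).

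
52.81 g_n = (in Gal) 5.179e+04. Check: 1 g_n = 9.80665 m/s^2, so 52.81 g_n = 52.81 * 9.80665 = 517.88919 m/s^2. 1 Gal = 0.01 m/s^2, so 517.88919 m/s^2 = 517.88919 / 0.01 = 51788.919 Gal ≈ 5.179e+04 Gal (4 s.f.).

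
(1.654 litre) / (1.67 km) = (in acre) 1 litre = 0.001 m^3, so 1.654 litre = 1.654 * 0.001 = 0.001654 m^3. 1 km = 1000 m, so 1.67 km = 1.67 * 1000 = 1670 m. Combine: 0.001654 m^3 / 1670 m = 9.9041916e-07 m^2. 1 acre = 4046.8564 m^2, so 9.9041916e-07 m^2 = 9.9041916e-07 / 4046.8564 = 2.447379e-10 acre ≈ 2.447e-10 acre (4 s.f.). Final answer: 2.447e-10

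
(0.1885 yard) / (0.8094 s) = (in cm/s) 21.3. Check: 1 yard = 0.9144 m, so 0.1885 yard = 0.1885 * 0.9144 = 0.1723644 m. 0.8094 s is already in s. Combine: 0.1723644 m / 0.8094 s = 0.2129533 m/s. 1 cm/s = 0.01 m/s, so 0.2129533 m/s = 0.2129533 / 0.01 = 21.29533 cm/s ≈ 21.3 cm/s (4 s.f.).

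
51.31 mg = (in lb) 1 mg = 1e-06 kg, so 51.31 mg = 51.31 * 1e-06 = 5.131e-05 kg. 1 lb = 0.45359237 kg, so 5.131e-05 kg = 5.131e-05 / 0.45359237 = 0.00011311919 lb ≈ 0.0001131 lb (4 s.f.). Final answer: 0.0001131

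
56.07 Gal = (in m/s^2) 0.5607. Check: 1 Gal = 0.01 m/s^2, so 56.07 Gal = 56.07 * 0.01 = 0.5607 m/s^2. Result: 0.5607 m/s^2.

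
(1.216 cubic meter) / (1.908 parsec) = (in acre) 1.216 cubic meter = 1.216 m^3. 1 parsec = 3.0856776e+16 m, so 1.908 parsec = 1.908 * 3.0856776e+16 = 5.8874728e+16 m. Combine: 1.216 m^3 / 5.8874728e+16 m = 2.0654023e-17 m^2. 1 acre = 4046.8564 m^2, so 2.0654023e-17 m^2 = 2.0654023e-17 / 4046.8564 = 5.1037203e-21 acre ≈ 5.104e-21 acre (4 s.f.). Final answer: 5.104e-21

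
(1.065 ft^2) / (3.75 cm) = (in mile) 1 ft^2 = 0.09290304 m^2, so 1.065 ft^2 = 1.065 * 0.09290304 = 0.098941738 m^2. 1 cm = 0.01 m, so 3.75 cm = 3.75 * 0.01 = 0.0375 m. Combine: 0.098941738 m^2 / 0.0375 m = 2.6384463 m. 1 mile = 1609.344 m, so 2.6384463 m = 2.6384463 / 1609.344 = 0.0016394545 mile ≈ 0.001639 mile (4 s.f.). Final answer: 0.001639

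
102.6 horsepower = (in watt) 7.651e+04. Check: 1 horsepower = 745.69987 W, so 102.6 horsepower = 102.6 * 745.69987 = 76508.807 W. 76508.807 W = 76508.807 watt ≈ 7.651e+04 watt (4 s.f.).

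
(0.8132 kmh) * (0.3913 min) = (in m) 5.303. Check: 1 kmh = 0.27777778 m/s, so 0.8132 kmh = 0.8132 * 0.27777778 = 0.22588889 m/s. 1 min = 60 s, so 0.3913 min = 0.3913 * 60 = 23.478 s. Combine: 0.22588889 m/s * 23.478 s = 5.3034193 m. Result: 5.3034193 m ≈ 5.303 m (4 s.f.).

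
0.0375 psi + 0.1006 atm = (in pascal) 1 psi = 6894.7573 Pa, so 0.0375 psi = 0.0375 * 6894.7573 = 258.5534 Pa. 1 atm = 101325 Pa, so 0.1006 atm = 0.1006 * 101325 = 10193.295 Pa. Sum: 258.5534 + 10193.295 = 10451.848 Pa. 10451.848 Pa = 10451.848 pascal ≈ 1.045e+04 pascal (4 s.f.). Final answer: 1.045e+04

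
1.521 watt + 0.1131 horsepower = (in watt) 1.521 watt = 1.521 W. 1 horsepower = 745.69987 W, so 0.1131 horsepower = 0.1131 * 745.69987 = 84.338655 W. Sum: 1.521 + 84.338655 = 85.859655 W. 85.859655 W = 85.859655 watt ≈ 85.86 watt (4 s.f.). Final answer: 85.86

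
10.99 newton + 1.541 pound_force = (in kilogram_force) 1.82. Check: 10.99 newton = 10.99 N. 1 pound_force = 4.4482216 N, so 1.541 pound_force = 1.541 * 4.4482216 = 6.8547095 N. Sum: 10.99 + 6.8547095 = 17.84471 N. 1 kilogram_force = 9.80665 N, so 17.84471 N = 17.84471 / 9.80665 = 1.819654 kilogram_force ≈ 1.82 kilogram_force (4 s.f.).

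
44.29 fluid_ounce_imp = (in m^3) 0.001258. Check: 1 fluid_ounce_imp = 2.8413063e-05 m^3, so 44.29 fluid_ounce_imp = 44.29 * 2.8413063e-05 = 0.0012584145 m^3. Result: 0.0012584145 m^3 ≈ 0.001258 m^3 (4 s.f.).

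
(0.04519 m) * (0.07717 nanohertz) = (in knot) 0.04519 m is already in m. 1 nanohertz = 1e-09 Hz, so 0.07717 nanohertz = 0.07717 * 1e-09 = 7.717e-11 Hz. Combine: 0.04519 m * 7.717e-11 Hz = 3.4873123e-12 m/s. 1 knot = 0.51444444 m/s, so 3.4873123e-12 m/s = 3.4873123e-12 / 0.51444444 = 6.7787928e-12 knot ≈ 6.779e-12 knot (4 s.f.). Final answer: 6.779e-12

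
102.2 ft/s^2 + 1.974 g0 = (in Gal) 1 ft/s^2 = 0.3048 m/s^2, so 102.2 ft/s^2 = 102.2 * 0.3048 = 31.15056 m/s^2. 1 g0 = 9.80665 m/s^2, so 1.974 g0 = 1.974 * 9.80665 = 19.358327 m/s^2. Sum: 31.15056 + 19.358327 = 50.508887 m/s^2. 1 Gal = 0.01 m/s^2, so 50.508887 m/s^2 = 50.508887 / 0.01 = 5050.8887 Gal ≈ 5051 Gal (4 s.f.). Final answer: 5051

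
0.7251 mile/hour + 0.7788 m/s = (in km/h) 1 mile/hour = 0.44704 m/s, so 0.7251 mile/hour = 0.7251 * 0.44704 = 0.3241487 m/s. 0.7788 m/s is already in m/s. Sum: 0.3241487 + 0.7788 = 1.1029487 m/s. 1 km/h = 0.27777778 m/s, so 1.1029487 m/s = 1.1029487 / 0.27777778 = 3.9706153 km/h ≈ 3.971 km/h (4 s.f.). Final answer: 3.971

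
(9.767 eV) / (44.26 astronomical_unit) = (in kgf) 1 eV = 1.6021766e-19 J, so 9.767 eV = 9.767 * 1.6021766e-19 = 1.5648459e-18 J. 1 astronomical_unit = 1.4959787e+11 m, so 44.26 astronomical_unit = 44.26 * 1.4959787e+11 = 6.6212018e+12 m. Combine: 1.5648459e-18 J / 6.6212018e+12 m = 2.3633866e-31 N. 1 kgf = 9.80665 N, so 2.3633866e-31 N = 2.3633866e-31 / 9.80665 = 2.4099836e-32 kgf ≈ 2.41e-32 kgf (4 s.f.). Final answer: 2.41e-32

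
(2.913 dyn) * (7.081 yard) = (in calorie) 4.508e-05. Check: 1 dyn = 1e-05 N, so 2.913 dyn = 2.913 * 1e-05 = 2.913e-05 N. 1 yard = 0.9144 m, so 7.081 yard = 7.081 * 0.9144 = 6.4748664 m. Combine: 2.913e-05 N * 6.4748664 m = 0.00018861286 J. 1 calorie = 4.184 J, so 0.00018861286 J = 0.00018861286 / 4.184 = 4.5079555e-05 calorie ≈ 4.508e-05 calorie (4 s.f.).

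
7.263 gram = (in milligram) 1 gram = 0.001 kg, so 7.263 gram = 7.263 * 0.001 = 0.007263 kg. 1 milligram = 1e-06 kg, so 0.007263 kg = 0.007263 / 1e-06 = 7263 milligram. Final answer: 7263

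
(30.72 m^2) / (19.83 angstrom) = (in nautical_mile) 30.72 m^2 is already in m^2. 1 angstrom = 1e-10 m, so 19.83 angstrom = 19.83 * 1e-10 = 1.983e-09 m. Combine: 30.72 m^2 / 1.983e-09 m = 1.5491679e+10 m. 1 nautical_mile = 1852 m, so 1.5491679e+10 m = 1.5491679e+10 / 1852 = 8364837.6 nautical_mile ≈ 8.365e+06 nautical_mile (4 s.f.). Final answer: 8.365e+06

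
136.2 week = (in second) 1 week = 604800 s, so 136.2 week = 136.2 * 604800 = 82373760 s. 82373760 s = 82373760 second ≈ 8.237e+07 second (4 s.f.). Final answer: 8.237e+07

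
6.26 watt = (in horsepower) 6.26 watt = 6.26 W. 1 horsepower = 745.69987 W, so 6.26 W = 6.26 / 745.69987 = 0.0083947983 horsepower ≈ 0.008395 horsepower (4 s.f.). Final answer: 0.008395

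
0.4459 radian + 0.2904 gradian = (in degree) 0.4459 radian = 0.4459 rad. 1 gradian = 0.015707963 rad, so 0.2904 gradian = 0.2904 * 0.015707963 = 0.0045615925 rad. Sum: 0.4459 + 0.0045615925 = 0.45046159 rad. 1 degree = 0.017453293 rad, so 0.45046159 rad = 0.45046159 / 0.017453293 = 25.809548 degree ≈ 25.81 degree (4 s.f.). Final answer: 25.81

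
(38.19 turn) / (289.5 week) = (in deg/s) 7.852e-05. Check: 1 turn = 6.2831853 rad, so 38.19 turn = 38.19 * 6.2831853 = 239.95485 rad. 1 week = 604800 s, so 289.5 week = 289.5 * 604800 = 1.750896e+08 s. Combine: 239.95485 rad / 1.750896e+08 s = 1.3704689e-06 rad/s. 1 deg/s = 0.017453293 rad/s, so 1.3704689e-06 rad/s = 1.3704689e-06 / 0.017453293 = 7.8522082e-05 deg/s ≈ 7.852e-05 deg/s (4 s.f.).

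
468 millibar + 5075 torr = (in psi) 104.9. Check: 1 millibar = 100 Pa, so 468 millibar = 468 * 100 = 46800 Pa. 1 torr = 133.32237 Pa, so 5075 torr = 5075 * 133.32237 = 676611.02 Pa. Sum: 46800 + 676611.02 = 723411.02 Pa. 1 psi = 6894.7573 Pa, so 723411.02 Pa = 723411.02 / 6894.7573 = 104.9219 psi ≈ 104.9 psi (4 s.f.).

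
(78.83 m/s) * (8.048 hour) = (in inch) 8.992e+07. Check: 78.83 m/s is already in m/s. 1 hour = 3600 s, so 8.048 hour = 8.048 * 3600 = 28972.8 s. Combine: 78.83 m/s * 28972.8 s = 2283925.8 m. 1 inch = 0.0254 m, so 2283925.8 m = 2283925.8 / 0.0254 = 89918340 inch ≈ 8.992e+07 inch (4 s.f.).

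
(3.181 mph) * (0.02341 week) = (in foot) 1 mph = 0.44704 m/s, so 3.181 mph = 3.181 * 0.44704 = 1.4220342 m/s. 1 week = 604800 s, so 0.02341 week = 0.02341 * 604800 = 14158.368 s. Combine: 1.4220342 m/s * 14158.368 s = 20133.684 m. 1 foot = 0.3048 m, so 20133.684 m = 20133.684 / 0.3048 = 66055.394 foot ≈ 6.606e+04 foot (4 s.f.). Final answer: 6.606e+04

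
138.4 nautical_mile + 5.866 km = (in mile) 162.9. Check: 1 nautical_mile = 1852 m, so 138.4 nautical_mile = 138.4 * 1852 = 256316.8 m. 1 km = 1000 m, so 5.866 km = 5.866 * 1000 = 5866 m. Sum: 256316.8 + 5866 = 262182.8 m. 1 mile = 1609.344 m, so 262182.8 m = 262182.8 / 1609.344 = 162.91284 mile ≈ 162.9 mile (4 s.f.).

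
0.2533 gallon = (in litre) 0.9588. Check: 1 gallon = 0.0037854118 m^3, so 0.2533 gallon = 0.2533 * 0.0037854118 = 0.0009588448 m^3. 1 litre = 0.001 m^3, so 0.0009588448 m^3 = 0.0009588448 / 0.001 = 0.9588448 litre ≈ 0.9588 litre (4 s.f.).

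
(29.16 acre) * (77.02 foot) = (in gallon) 1 acre = 4046.8564 m^2, so 29.16 acre = 29.16 * 4046.8564 = 118006.33 m^2. 1 foot = 0.3048 m, so 77.02 foot = 77.02 * 0.3048 = 23.475696 m. Combine: 118006.33 m^2 * 23.475696 m = 2770280.8 m^3. 1 gallon = 0.0037854118 m^3, so 2770280.8 m^3 = 2770280.8 / 0.0037854118 = 7.3183077e+08 gallon ≈ 7.318e+08 gallon (4 s.f.). Final answer: 7.318e+08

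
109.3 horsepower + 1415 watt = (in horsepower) 111.2. Check: 1 horsepower = 745.69987 W, so 109.3 horsepower = 109.3 * 745.69987 = 81504.996 W. 1415 watt = 1415 W. Sum: 81504.996 + 1415 = 82919.996 W. 1 horsepower = 745.69987 W, so 82919.996 W = 82919.996 / 745.69987 = 111.19755 horsepower ≈ 111.2 horsepower (4 s.f.).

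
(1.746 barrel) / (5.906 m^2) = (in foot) 0.1542. Check: 1 barrel = 0.15898729 m^3, so 1.746 barrel = 1.746 * 0.15898729 = 0.27759182 m^3. 5.906 m^2 is already in m^2. Combine: 0.27759182 m^3 / 5.906 m^2 = 0.047001662 m. 1 foot = 0.3048 m, so 0.047001662 m = 0.047001662 / 0.3048 = 0.15420493 foot ≈ 0.1542 foot (4 s.f.).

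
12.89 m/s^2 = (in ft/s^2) 1 ft/s^2 = 0.3048 m/s^2, so 12.89 m/s^2 = 12.89 / 0.3048 = 42.290026 ft/s^2 ≈ 42.29 ft/s^2 (4 s.f.). Final answer: 42.29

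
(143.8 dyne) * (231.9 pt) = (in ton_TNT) 1 dyne = 1e-05 N, so 143.8 dyne = 143.8 * 1e-05 = 0.001438 N. 1 pt = 0.00035277778 m, so 231.9 pt = 231.9 * 0.00035277778 = 0.081809167 m. Combine: 0.001438 N * 0.081809167 m = 0.00011764158 J. 1 ton_TNT = 4.184e+09 J, so 0.00011764158 J = 0.00011764158 / 4.184e+09 = 2.8117013e-14 ton_TNT ≈ 2.812e-14 ton_TNT (4 s.f.). Final answer: 2.812e-14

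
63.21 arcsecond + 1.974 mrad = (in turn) 0.0003629. Check: 1 arcsecond = 4.8481368e-06 rad, so 63.21 arcsecond = 63.21 * 4.8481368e-06 = 0.00030645073 rad. 1 mrad = 0.001 rad, so 1.974 mrad = 1.974 * 0.001 = 0.001974 rad. Sum: 0.00030645073 + 0.001974 = 0.0022804507 rad. 1 turn = 6.2831853 rad, so 0.0022804507 rad = 0.0022804507 / 6.2831853 = 0.00036294501 turn ≈ 0.0003629 turn (4 s.f.).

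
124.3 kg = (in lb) 274. Check: 1 lb = 0.45359237 kg, so 124.3 kg = 124.3 / 0.45359237 = 274.03459 lb ≈ 274 lb (4 s.f.).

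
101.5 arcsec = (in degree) 1 arcsec = 4.8481368e-06 rad, so 101.5 arcsec = 101.5 * 4.8481368e-06 = 0.00049208589 rad. 1 degree = 0.017453293 rad, so 0.00049208589 rad = 0.00049208589 / 0.017453293 = 0.028194444 degree ≈ 0.02819 degree (4 s.f.). Final answer: 0.02819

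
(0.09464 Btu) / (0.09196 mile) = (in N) 0.6747. Check: 1 Btu = 1055.0559 J, so 0.09464 Btu = 0.09464 * 1055.0559 = 99.850486 J. 1 mile = 1609.344 m, so 0.09196 mile = 0.09196 * 1609.344 = 147.99527 m. Combine: 99.850486 J / 147.99527 m = 0.67468699 N. Result: 0.67468699 N ≈ 0.6747 N (4 s.f.).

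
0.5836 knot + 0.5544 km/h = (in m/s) 0.4542. Check: 1 knot = 0.51444444 m/s, so 0.5836 knot = 0.5836 * 0.51444444 = 0.30022978 m/s. 1 km/h = 0.27777778 m/s, so 0.5544 km/h = 0.5544 * 0.27777778 = 0.154 m/s. Sum: 0.30022978 + 0.154 = 0.45422978 m/s. Result: 0.45422978 m/s ≈ 0.4542 m/s (4 s.f.).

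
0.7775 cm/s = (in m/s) 1 cm/s = 0.01 m/s, so 0.7775 cm/s = 0.7775 * 0.01 = 0.007775 m/s. Result: 0.007775 m/s. Final answer: 0.007775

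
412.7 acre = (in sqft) 1 acre = 4046.8564 m^2, so 412.7 acre = 412.7 * 4046.8564 = 1670137.6 m^2. 1 sqft = 0.09290304 m^2, so 1670137.6 m^2 = 1670137.6 / 0.09290304 = 17977212 sqft ≈ 1.798e+07 sqft (4 s.f.). Final answer: 1.798e+07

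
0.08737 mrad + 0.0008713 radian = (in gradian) 0.06103. Check: 1 mrad = 0.001 rad, so 0.08737 mrad = 0.08737 * 0.001 = 8.737e-05 rad. 0.0008713 radian = 0.0008713 rad. Sum: 8.737e-05 + 0.0008713 = 0.00095867 rad. 1 gradian = 0.015707963 rad, so 0.00095867 rad = 0.00095867 / 0.015707963 = 0.061030828 gradian ≈ 0.06103 gradian (4 s.f.).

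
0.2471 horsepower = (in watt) 184.3. Check: 1 horsepower = 745.69987 W, so 0.2471 horsepower = 0.2471 * 745.69987 = 184.26244 W. 184.26244 W = 184.26244 watt ≈ 184.3 watt (4 s.f.).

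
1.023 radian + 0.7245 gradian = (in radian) 1.034. Check: 1.023 radian = 1.023 rad. 1 gradian = 0.015707963 rad, so 0.7245 gradian = 0.7245 * 0.015707963 = 0.011380419 rad. Sum: 1.023 + 0.011380419 = 1.0343804 rad. 1.0343804 rad = 1.0343804 radian ≈ 1.034 radian (4 s.f.).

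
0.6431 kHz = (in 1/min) 1 kHz = 1000 Hz, so 0.6431 kHz = 0.6431 * 1000 = 643.1 Hz. 1 1/min = 0.016666667 Hz, so 643.1 Hz = 643.1 / 0.016666667 = 38586 1/min ≈ 3.859e+04 1/min (4 s.f.). Final answer: 3.859e+04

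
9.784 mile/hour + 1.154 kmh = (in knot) 9.125. Check: 1 mile/hour = 0.44704 m/s, so 9.784 mile/hour = 9.784 * 0.44704 = 4.3738394 m/s. 1 kmh = 0.27777778 m/s, so 1.154 kmh = 1.154 * 0.27777778 = 0.32055556 m/s. Sum: 4.3738394 + 0.32055556 = 4.6943949 m/s. 1 knot = 0.51444444 m/s, so 4.6943949 m/s = 4.6943949 / 0.51444444 = 9.1251737 knot ≈ 9.125 knot (4 s.f.).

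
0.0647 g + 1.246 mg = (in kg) 6.595e-05. Check: 1 g = 0.001 kg, so 0.0647 g = 0.0647 * 0.001 = 6.47e-05 kg. 1 mg = 1e-06 kg, so 1.246 mg = 1.246 * 1e-06 = 1.246e-06 kg. Sum: 6.47e-05 + 1.246e-06 = 6.5946e-05 kg. Result: 6.5946e-05 kg ≈ 6.595e-05 kg (4 s.f.).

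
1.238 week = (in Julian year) 0.02373. Check: 1 week = 604800 s, so 1.238 week = 1.238 * 604800 = 748742.4 s. 1 Julian year = 31557600 s, so 748742.4 s = 748742.4 / 31557600 = 0.023726215 Julian year ≈ 0.02373 Julian year (4 s.f.).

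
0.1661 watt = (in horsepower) 0.0002227. Check: 0.1661 watt = 0.1661 W. 1 horsepower = 745.69987 W, so 0.1661 W = 0.1661 / 745.69987 = 0.00022274377 horsepower ≈ 0.0002227 horsepower (4 s.f.).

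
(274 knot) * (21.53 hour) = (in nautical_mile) 5899. Check: 1 knot = 0.51444444 m/s, so 274 knot = 274 * 0.51444444 = 140.95778 m/s. 1 hour = 3600 s, so 21.53 hour = 21.53 * 3600 = 77508 s. Combine: 140.95778 m/s * 77508 s = 10925355 m. 1 nautical_mile = 1852 m, so 10925355 m = 10925355 / 1852 = 5899.22 nautical_mile ≈ 5899 nautical_mile (4 s.f.).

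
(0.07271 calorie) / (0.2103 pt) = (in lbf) 921.8. Check: 1 calorie = 4.184 J, so 0.07271 calorie = 0.07271 * 4.184 = 0.30421864 J. 1 pt = 0.00035277778 m, so 0.2103 pt = 0.2103 * 0.00035277778 = 7.4189167e-05 m. Combine: 0.30421864 J / 7.4189167e-05 m = 4100.5804 N. 1 lbf = 4.4482216 N, so 4100.5804 N = 4100.5804 / 4.4482216 = 921.84714 lbf ≈ 921.8 lbf (4 s.f.).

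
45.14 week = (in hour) 7584. Check: 1 week = 604800 s, so 45.14 week = 45.14 * 604800 = 27300672 s. 1 hour = 3600 s, so 27300672 s = 27300672 / 3600 = 7583.52 hour ≈ 7584 hour (4 s.f.).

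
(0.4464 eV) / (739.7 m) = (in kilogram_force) 9.86e-24. Check: 1 eV = 1.6021766e-19 J, so 0.4464 eV = 0.4464 * 1.6021766e-19 = 7.1521165e-20 J. 739.7 m is already in m. Combine: 7.1521165e-20 J / 739.7 m = 9.6689421e-23 N. 1 kilogram_force = 9.80665 N, so 9.6689421e-23 N = 9.6689421e-23 / 9.80665 = 9.8595771e-24 kilogram_force ≈ 9.86e-24 kilogram_force (4 s.f.).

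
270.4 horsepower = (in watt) 1 horsepower = 745.69987 W, so 270.4 horsepower = 270.4 * 745.69987 = 201637.25 W. 201637.25 W = 201637.25 watt ≈ 2.016e+05 watt (4 s.f.). Final answer: 2.016e+05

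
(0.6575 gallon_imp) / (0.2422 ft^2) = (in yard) 1 gallon_imp = 0.00454609 m^3, so 0.6575 gallon_imp = 0.6575 * 0.00454609 = 0.0029890542 m^3. 1 ft^2 = 0.09290304 m^2, so 0.2422 ft^2 = 0.2422 * 0.09290304 = 0.022501116 m^2. Combine: 0.0029890542 m^3 / 0.022501116 m^2 = 0.13284026 m. 1 yard = 0.9144 m, so 0.13284026 m = 0.13284026 / 0.9144 = 0.14527588 yard ≈ 0.1453 yard (4 s.f.). Final answer: 0.1453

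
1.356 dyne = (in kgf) 1.383e-06. Check: 1 dyne = 1e-05 N, so 1.356 dyne = 1.356 * 1e-05 = 1.356e-05 N. 1 kgf = 9.80665 N, so 1.356e-05 N = 1.356e-05 / 9.80665 = 1.3827352e-06 kgf ≈ 1.383e-06 kgf (4 s.f.).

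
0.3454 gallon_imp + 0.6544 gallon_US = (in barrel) 0.02546. Check: 1 gallon_imp = 0.00454609 m^3, so 0.3454 gallon_imp = 0.3454 * 0.00454609 = 0.0015702195 m^3. 1 gallon_US = 0.0037854118 m^3, so 0.6544 gallon_US = 0.6544 * 0.0037854118 = 0.0024771735 m^3. Sum: 0.0015702195 + 0.0024771735 = 0.004047393 m^3. 1 barrel = 0.15898729 m^3, so 0.004047393 m^3 = 0.004047393 / 0.15898729 = 0.025457336 barrel ≈ 0.02546 barrel (4 s.f.).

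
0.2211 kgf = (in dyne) 2.168e+05. Check: 1 kgf = 9.80665 N, so 0.2211 kgf = 0.2211 * 9.80665 = 2.1682503 N. 1 dyne = 1e-05 N, so 2.1682503 N = 2.1682503 / 1e-05 = 216825.03 dyne ≈ 2.168e+05 dyne (4 s.f.).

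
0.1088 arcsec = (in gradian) 3.358e-05. Check: 1 arcsec = 4.8481368e-06 rad, so 0.1088 arcsec = 0.1088 * 4.8481368e-06 = 5.2747729e-07 rad. 1 gradian = 0.015707963 rad, so 5.2747729e-07 rad = 5.2747729e-07 / 0.015707963 = 3.3580247e-05 gradian ≈ 3.358e-05 gradian (4 s.f.).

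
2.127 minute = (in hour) 0.03545. Check: 1 minute = 60 s, so 2.127 minute = 2.127 * 60 = 127.62 s. 1 hour = 3600 s, so 127.62 s = 127.62 / 3600 = 0.03545 hour.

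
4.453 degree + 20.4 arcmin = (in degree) 1 degree = 0.017453293 rad, so 4.453 degree = 4.453 * 0.017453293 = 0.077719512 rad. 1 arcmin = 0.00029088821 rad, so 20.4 arcmin = 20.4 * 0.00029088821 = 0.0059341195 rad. Sum: 0.077719512 + 0.0059341195 = 0.083653631 rad. 1 degree = 0.017453293 rad, so 0.083653631 rad = 0.083653631 / 0.017453293 = 4.793 degree. Final answer: 4.793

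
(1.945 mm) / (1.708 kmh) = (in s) 1 mm = 0.001 m, so 1.945 mm = 1.945 * 0.001 = 0.001945 m. 1 kmh = 0.27777778 m/s, so 1.708 kmh = 1.708 * 0.27777778 = 0.47444444 m/s. Combine: 0.001945 m / 0.47444444 m/s = 0.0040995316 s. Result: 0.0040995316 s ≈ 0.0041 s (4 s.f.). Final answer: 0.0041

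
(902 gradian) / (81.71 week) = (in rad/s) 1 gradian = 0.015707963 rad, so 902 gradian = 902 * 0.015707963 = 14.168583 rad. 1 week = 604800 s, so 81.71 week = 81.71 * 604800 = 49418208 s. Combine: 14.168583 rad / 49418208 s = 2.8670774e-07 rad/s. Result: 2.8670774e-07 rad/s ≈ 2.867e-07 rad/s (4 s.f.). Final answer: 2.867e-07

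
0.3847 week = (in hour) 64.63. Check: 1 week = 604800 s, so 0.3847 week = 0.3847 * 604800 = 232666.56 s. 1 hour = 3600 s, so 232666.56 s = 232666.56 / 3600 = 64.6296 hour ≈ 64.63 hour (4 s.f.).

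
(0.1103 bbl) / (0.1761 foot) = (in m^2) 0.3267. Check: 1 bbl = 0.15898729 m^3, so 0.1103 bbl = 0.1103 * 0.15898729 = 0.017536299 m^3. 1 foot = 0.3048 m, so 0.1761 foot = 0.1761 * 0.3048 = 0.05367528 m. Combine: 0.017536299 m^3 / 0.05367528 m = 0.32671089 m^2. Result: 0.32671089 m^2 ≈ 0.3267 m^2 (4 s.f.).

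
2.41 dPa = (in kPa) 0.000241. Check: 1 dPa = 0.1 Pa, so 2.41 dPa = 2.41 * 0.1 = 0.241 Pa. 1 kPa = 1000 Pa, so 0.241 Pa = 0.241 / 1000 = 0.000241 kPa.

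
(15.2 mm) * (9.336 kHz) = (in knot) 275.8. Check: 1 mm = 0.001 m, so 15.2 mm = 15.2 * 0.001 = 0.0152 m. 1 kHz = 1000 Hz, so 9.336 kHz = 9.336 * 1000 = 9336 Hz. Combine: 0.0152 m * 9336 Hz = 141.9072 m/s. 1 knot = 0.51444444 m/s, so 141.9072 m/s = 141.9072 / 0.51444444 = 275.84553 knot ≈ 275.8 knot (4 s.f.).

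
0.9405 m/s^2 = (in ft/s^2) 1 ft/s^2 = 0.3048 m/s^2, so 0.9405 m/s^2 = 0.9405 / 0.3048 = 3.0856299 ft/s^2 ≈ 3.086 ft/s^2 (4 s.f.). Final answer: 3.086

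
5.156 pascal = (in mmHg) 0.03867. Check: 5.156 pascal = 5.156 Pa. 1 mmHg = 133.32237 Pa, so 5.156 Pa = 5.156 / 133.32237 = 0.03867318 mmHg ≈ 0.03867 mmHg (4 s.f.).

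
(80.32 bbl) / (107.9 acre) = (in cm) 0.002924. Check: 1 bbl = 0.15898729 m^3, so 80.32 bbl = 80.32 * 0.15898729 = 12.76986 m^3. 1 acre = 4046.8564 m^2, so 107.9 acre = 107.9 * 4046.8564 = 436655.81 m^2. Combine: 12.76986 m^3 / 436655.81 m^2 = 2.924468e-05 m. 1 cm = 0.01 m, so 2.924468e-05 m = 2.924468e-05 / 0.01 = 0.002924468 cm ≈ 0.002924 cm (4 s.f.).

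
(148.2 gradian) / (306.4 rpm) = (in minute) 0.001209. Check: 1 gradian = 0.015707963 rad, so 148.2 gradian = 148.2 * 0.015707963 = 2.3279202 rad. 1 rpm = 0.10471976 rad/s, so 306.4 rpm = 306.4 * 0.10471976 = 32.086133 rad/s. Combine: 2.3279202 rad / 32.086133 rad/s = 0.072552219 s. 1 minute = 60 s, so 0.072552219 s = 0.072552219 / 60 = 0.0012092037 minute ≈ 0.001209 minute (4 s.f.).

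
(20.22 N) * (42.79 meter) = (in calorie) 20.22 N is already in N. 42.79 meter = 42.79 m. Combine: 20.22 N * 42.79 m = 865.2138 J. 1 calorie = 4.184 J, so 865.2138 J = 865.2138 / 4.184 = 206.79106 calorie ≈ 206.8 calorie (4 s.f.). Final answer: 206.8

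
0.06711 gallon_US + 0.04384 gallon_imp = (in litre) 0.4533. Check: 1 gallon_US = 0.0037854118 m^3, so 0.06711 gallon_US = 0.06711 * 0.0037854118 = 0.00025403898 m^3. 1 gallon_imp = 0.00454609 m^3, so 0.04384 gallon_imp = 0.04384 * 0.00454609 = 0.00019930059 m^3. Sum: 0.00025403898 + 0.00019930059 = 0.00045333957 m^3. 1 litre = 0.001 m^3, so 0.00045333957 m^3 = 0.00045333957 / 0.001 = 0.45333957 litre ≈ 0.4533 litre (4 s.f.).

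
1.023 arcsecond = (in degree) 0.0002842. Check: 1 arcsecond = 4.8481368e-06 rad, so 1.023 arcsecond = 1.023 * 4.8481368e-06 = 4.959644e-06 rad. 1 degree = 0.017453293 rad, so 4.959644e-06 rad = 4.959644e-06 / 0.017453293 = 0.00028416667 degree ≈ 0.0002842 degree (4 s.f.).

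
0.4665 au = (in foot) 1 au = 1.4959787e+11 m, so 0.4665 au = 0.4665 * 1.4959787e+11 = 6.9787407e+10 m. 1 foot = 0.3048 m, so 6.9787407e+10 m = 6.9787407e+10 / 0.3048 = 2.2896131e+11 foot ≈ 2.29e+11 foot (4 s.f.). Final answer: 2.29e+11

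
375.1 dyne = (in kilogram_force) 1 dyne = 1e-05 N, so 375.1 dyne = 375.1 * 1e-05 = 0.003751 N. 1 kilogram_force = 9.80665 N, so 0.003751 N = 0.003751 / 9.80665 = 0.00038249555 kilogram_force ≈ 0.0003825 kilogram_force (4 s.f.). Final answer: 0.0003825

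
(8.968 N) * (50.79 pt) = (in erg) 1.607e+06. Check: 8.968 N is already in N. 1 pt = 0.00035277778 m, so 50.79 pt = 50.79 * 0.00035277778 = 0.017917583 m. Combine: 8.968 N * 0.017917583 m = 0.16068489 J. 1 erg = 1e-07 J, so 0.16068489 J = 0.16068489 / 1e-07 = 1606848.9 erg ≈ 1.607e+06 erg (4 s.f.).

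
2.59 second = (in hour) 2.59 second = 2.59 s. 1 hour = 3600 s, so 2.59 s = 2.59 / 3600 = 0.00071944444 hour ≈ 0.0007194 hour (4 s.f.). Final answer: 0.0007194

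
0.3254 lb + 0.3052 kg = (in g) 1 lb = 0.45359237 kg, so 0.3254 lb = 0.3254 * 0.45359237 = 0.14759896 kg. 0.3052 kg is already in kg. Sum: 0.14759896 + 0.3052 = 0.45279896 kg. 1 g = 0.001 kg, so 0.45279896 kg = 0.45279896 / 0.001 = 452.79896 g ≈ 452.8 g (4 s.f.). Final answer: 452.8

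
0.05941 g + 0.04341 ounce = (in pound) 0.002844. Check: 1 g = 0.001 kg, so 0.05941 g = 0.05941 * 0.001 = 5.941e-05 kg. 1 ounce = 0.028349523 kg, so 0.04341 ounce = 0.04341 * 0.028349523 = 0.0012306528 kg. Sum: 5.941e-05 + 0.0012306528 = 0.0012900628 kg. 1 pound = 0.45359237 kg, so 0.0012900628 kg = 0.0012900628 / 0.45359237 = 0.0028441016 pound ≈ 0.002844 pound (4 s.f.).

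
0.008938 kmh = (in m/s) 1 kmh = 0.27777778 m/s, so 0.008938 kmh = 0.008938 * 0.27777778 = 0.0024827778 m/s. Result: 0.0024827778 m/s ≈ 0.002483 m/s (4 s.f.). Final answer: 0.002483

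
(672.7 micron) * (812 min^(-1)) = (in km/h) 0.03277. Check: 1 micron = 1e-06 m, so 672.7 micron = 672.7 * 1e-06 = 0.0006727 m. 1 min^(-1) = 0.016666667 Hz, so 812 min^(-1) = 812 * 0.016666667 = 13.533333 Hz. Combine: 0.0006727 m * 13.533333 Hz = 0.0091038733 m/s. 1 km/h = 0.27777778 m/s, so 0.0091038733 m/s = 0.0091038733 / 0.27777778 = 0.032773944 km/h ≈ 0.03277 km/h (4 s.f.).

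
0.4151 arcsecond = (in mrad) 1 arcsecond = 4.8481368e-06 rad, so 0.4151 arcsecond = 0.4151 * 4.8481368e-06 = 2.0124616e-06 rad. 1 mrad = 0.001 rad, so 2.0124616e-06 rad = 2.0124616e-06 / 0.001 = 0.0020124616 mrad ≈ 0.002012 mrad (4 s.f.). Final answer: 0.002012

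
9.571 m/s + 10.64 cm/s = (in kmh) 34.84. Check: 9.571 m/s is already in m/s. 1 cm/s = 0.01 m/s, so 10.64 cm/s = 10.64 * 0.01 = 0.1064 m/s. Sum: 9.571 + 0.1064 = 9.6774 m/s. 1 kmh = 0.27777778 m/s, so 9.6774 m/s = 9.6774 / 0.27777778 = 34.83864 kmh ≈ 34.84 kmh (4 s.f.).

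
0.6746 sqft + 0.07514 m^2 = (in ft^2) 1 sqft = 0.09290304 m^2, so 0.6746 sqft = 0.6746 * 0.09290304 = 0.062672391 m^2. 0.07514 m^2 is already in m^2. Sum: 0.062672391 + 0.07514 = 0.13781239 m^2. 1 ft^2 = 0.09290304 m^2, so 0.13781239 m^2 = 0.13781239 / 0.09290304 = 1.4834002 ft^2 ≈ 1.483 ft^2 (4 s.f.). Final answer: 1.483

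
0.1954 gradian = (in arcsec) 633.1. Check: 1 gradian = 0.015707963 rad, so 0.1954 gradian = 0.1954 * 0.015707963 = 0.003069336 rad. 1 arcsec = 4.8481368e-06 rad, so 0.003069336 rad = 0.003069336 / 4.8481368e-06 = 633.096 arcsec ≈ 633.1 arcsec (4 s.f.).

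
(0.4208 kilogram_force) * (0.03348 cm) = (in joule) 1 kilogram_force = 9.80665 N, so 0.4208 kilogram_force = 0.4208 * 9.80665 = 4.1266383 N. 1 cm = 0.01 m, so 0.03348 cm = 0.03348 * 0.01 = 0.0003348 m. Combine: 4.1266383 N * 0.0003348 m = 0.0013815985 J. 0.0013815985 J = 0.0013815985 joule ≈ 0.001382 joule (4 s.f.). Final answer: 0.001382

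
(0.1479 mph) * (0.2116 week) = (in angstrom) 8.461e+13. Check: 1 mph = 0.44704 m/s, so 0.1479 mph = 0.1479 * 0.44704 = 0.066117216 m/s. 1 week = 604800 s, so 0.2116 week = 0.2116 * 604800 = 127975.68 s. Combine: 0.066117216 m/s * 127975.68 s = 8461.3957 m. 1 angstrom = 1e-10 m, so 8461.3957 m = 8461.3957 / 1e-10 = 8.4613957e+13 angstrom ≈ 8.461e+13 angstrom (4 s.f.).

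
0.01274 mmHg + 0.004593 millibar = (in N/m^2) 1 mmHg = 133.32237 Pa, so 0.01274 mmHg = 0.01274 * 133.32237 = 1.698527 Pa. 1 millibar = 100 Pa, so 0.004593 millibar = 0.004593 * 100 = 0.4593 Pa. Sum: 1.698527 + 0.4593 = 2.157827 Pa. 2.157827 Pa = 2.157827 N/m^2 ≈ 2.158 N/m^2 (4 s.f.). Final answer: 2.158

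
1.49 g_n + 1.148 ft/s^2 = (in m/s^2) 14.96. Check: 1 g_n = 9.80665 m/s^2, so 1.49 g_n = 1.49 * 9.80665 = 14.611908 m/s^2. 1 ft/s^2 = 0.3048 m/s^2, so 1.148 ft/s^2 = 1.148 * 0.3048 = 0.3499104 m/s^2. Sum: 14.611908 + 0.3499104 = 14.961819 m/s^2. Result: 14.961819 m/s^2 ≈ 14.96 m/s^2 (4 s.f.).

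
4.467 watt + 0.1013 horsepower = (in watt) 80.01. Check: 4.467 watt = 4.467 W. 1 horsepower = 745.69987 W, so 0.1013 horsepower = 0.1013 * 745.69987 = 75.539397 W. Sum: 4.467 + 75.539397 = 80.006397 W. 80.006397 W = 80.006397 watt ≈ 80.01 watt (4 s.f.).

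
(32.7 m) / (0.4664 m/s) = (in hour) 32.7 m is already in m. 0.4664 m/s is already in m/s. Combine: 32.7 m / 0.4664 m/s = 70.111492 s. 1 hour = 3600 s, so 70.111492 s = 70.111492 / 3600 = 0.019475415 hour ≈ 0.01948 hour (4 s.f.). Final answer: 0.01948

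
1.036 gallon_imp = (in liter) 1 gallon_imp = 0.00454609 m^3, so 1.036 gallon_imp = 1.036 * 0.00454609 = 0.0047097492 m^3. 1 liter = 0.001 m^3, so 0.0047097492 m^3 = 0.0047097492 / 0.001 = 4.7097492 liter ≈ 4.71 liter (4 s.f.). Final answer: 4.71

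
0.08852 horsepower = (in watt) 66.01. Check: 1 horsepower = 745.69987 W, so 0.08852 horsepower = 0.08852 * 745.69987 = 66.009353 W. 66.009353 W = 66.009353 watt ≈ 66.01 watt (4 s.f.).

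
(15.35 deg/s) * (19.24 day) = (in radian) 4.454e+05. Check: 1 deg/s = 0.017453293 rad/s, so 15.35 deg/s = 15.35 * 0.017453293 = 0.26790804 rad/s. 1 day = 86400 s, so 19.24 day = 19.24 * 86400 = 1662336 s. Combine: 0.26790804 rad/s * 1662336 s = 445353.18 rad. 445353.18 rad = 445353.18 radian ≈ 4.454e+05 radian (4 s.f.).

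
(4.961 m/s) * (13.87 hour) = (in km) 4.961 m/s is already in m/s. 1 hour = 3600 s, so 13.87 hour = 13.87 * 3600 = 49932 s. Combine: 4.961 m/s * 49932 s = 247712.65 m. 1 km = 1000 m, so 247712.65 m = 247712.65 / 1000 = 247.71265 km ≈ 247.7 km (4 s.f.). Final answer: 247.7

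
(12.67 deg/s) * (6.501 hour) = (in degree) 1 deg/s = 0.017453293 rad/s, so 12.67 deg/s = 12.67 * 0.017453293 = 0.22113322 rad/s. 1 hour = 3600 s, so 6.501 hour = 6.501 * 3600 = 23403.6 s. Combine: 0.22113322 rad/s * 23403.6 s = 5175.3133 rad. 1 degree = 0.017453293 rad, so 5175.3133 rad = 5175.3133 / 0.017453293 = 296523.61 degree ≈ 2.965e+05 degree (4 s.f.). Final answer: 2.965e+05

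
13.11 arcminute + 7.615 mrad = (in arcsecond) 1 arcminute = 0.00029088821 rad, so 13.11 arcminute = 13.11 * 0.00029088821 = 0.0038135444 rad. 1 mrad = 0.001 rad, so 7.615 mrad = 7.615 * 0.001 = 0.007615 rad. Sum: 0.0038135444 + 0.007615 = 0.011428544 rad. 1 arcsecond = 4.8481368e-06 rad, so 0.011428544 rad = 0.011428544 / 4.8481368e-06 = 2357.3065 arcsecond ≈ 2357 arcsecond (4 s.f.). Final answer: 2357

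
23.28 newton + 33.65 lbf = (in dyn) 23.28 newton = 23.28 N. 1 lbf = 4.4482216 N, so 33.65 lbf = 33.65 * 4.4482216 = 149.68266 N. Sum: 23.28 + 149.68266 = 172.96266 N. 1 dyn = 1e-05 N, so 172.96266 N = 172.96266 / 1e-05 = 17296266 dyn ≈ 1.73e+07 dyn (4 s.f.). Final answer: 1.73e+07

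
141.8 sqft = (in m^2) 1 sqft = 0.09290304 m^2, so 141.8 sqft = 141.8 * 0.09290304 = 13.173651 m^2. Result: 13.173651 m^2 ≈ 13.17 m^2 (4 s.f.). Final answer: 13.17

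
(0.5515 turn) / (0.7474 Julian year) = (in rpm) 1.403e-06. Check: 1 turn = 6.2831853 rad, so 0.5515 turn = 0.5515 * 6.2831853 = 3.4651767 rad. 1 Julian year = 31557600 s, so 0.7474 Julian year = 0.7474 * 31557600 = 23586150 s. Combine: 3.4651767 rad / 23586150 s = 1.4691574e-07 rad/s. 1 rpm = 0.10471976 rad/s, so 1.4691574e-07 rad/s = 1.4691574e-07 / 0.10471976 = 1.402942e-06 rpm ≈ 1.403e-06 rpm (4 s.f.).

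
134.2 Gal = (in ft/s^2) 4.403. Check: 1 Gal = 0.01 m/s^2, so 134.2 Gal = 134.2 * 0.01 = 1.342 m/s^2. 1 ft/s^2 = 0.3048 m/s^2, so 1.342 m/s^2 = 1.342 / 0.3048 = 4.4028871 ft/s^2 ≈ 4.403 ft/s^2 (4 s.f.).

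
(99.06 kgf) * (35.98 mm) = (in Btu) 0.03313. Check: 1 kgf = 9.80665 N, so 99.06 kgf = 99.06 * 9.80665 = 971.44675 N. 1 mm = 0.001 m, so 35.98 mm = 35.98 * 0.001 = 0.03598 m. Combine: 971.44675 N * 0.03598 m = 34.952654 J. 1 Btu = 1055.0559 J, so 34.952654 J = 34.952654 / 1055.0559 = 0.033128724 Btu ≈ 0.03313 Btu (4 s.f.).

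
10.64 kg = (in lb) 23.46. Check: 1 lb = 0.45359237 kg, so 10.64 kg = 10.64 / 0.45359237 = 23.457185 lb ≈ 23.46 lb (4 s.f.).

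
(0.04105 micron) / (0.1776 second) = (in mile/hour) 1 micron = 1e-06 m, so 0.04105 micron = 0.04105 * 1e-06 = 4.105e-08 m. 0.1776 second = 0.1776 s. Combine: 4.105e-08 m / 0.1776 s = 2.3113739e-07 m/s. 1 mile/hour = 0.44704 m/s, so 2.3113739e-07 m/s = 2.3113739e-07 / 0.44704 = 5.1703961e-07 mile/hour ≈ 5.17e-07 mile/hour (4 s.f.). Final answer: 5.17e-07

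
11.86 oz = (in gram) 1 oz = 0.028349523 kg, so 11.86 oz = 11.86 * 0.028349523 = 0.33622534 kg. 1 gram = 0.001 kg, so 0.33622534 kg = 0.33622534 / 0.001 = 336.22534 gram ≈ 336.2 gram (4 s.f.). Final answer: 336.2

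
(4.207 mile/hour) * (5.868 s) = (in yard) 1 mile/hour = 0.44704 m/s, so 4.207 mile/hour = 4.207 * 0.44704 = 1.8806973 m/s. 5.868 s is already in s. Combine: 1.8806973 m/s * 5.868 s = 11.035932 m. 1 yard = 0.9144 m, so 11.035932 m = 11.035932 / 0.9144 = 12.069042 yard ≈ 12.07 yard (4 s.f.). Final answer: 12.07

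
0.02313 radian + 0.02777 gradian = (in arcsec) 0.02313 radian = 0.02313 rad. 1 gradian = 0.015707963 rad, so 0.02777 gradian = 0.02777 * 0.015707963 = 0.00043621014 rad. Sum: 0.02313 + 0.00043621014 = 0.02356621 rad. 1 arcsec = 4.8481368e-06 rad, so 0.02356621 rad = 0.02356621 / 4.8481368e-06 = 4860.8798 arcsec ≈ 4861 arcsec (4 s.f.). Final answer: 4861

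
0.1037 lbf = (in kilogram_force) 0.04704. Check: 1 lbf = 4.4482216 N, so 0.1037 lbf = 0.1037 * 4.4482216 = 0.46128058 N. 1 kilogram_force = 9.80665 N, so 0.46128058 N = 0.46128058 / 9.80665 = 0.047037529 kilogram_force ≈ 0.04704 kilogram_force (4 s.f.).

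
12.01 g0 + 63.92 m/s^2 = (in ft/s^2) 1 g0 = 9.80665 m/s^2, so 12.01 g0 = 12.01 * 9.80665 = 117.77787 m/s^2. 63.92 m/s^2 is already in m/s^2. Sum: 117.77787 + 63.92 = 181.69787 m/s^2. 1 ft/s^2 = 0.3048 m/s^2, so 181.69787 m/s^2 = 181.69787 / 0.3048 = 596.12161 ft/s^2 ≈ 596.1 ft/s^2 (4 s.f.). Final answer: 596.1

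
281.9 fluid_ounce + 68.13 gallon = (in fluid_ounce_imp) 1 fluid_ounce = 2.957353e-05 m^3, so 281.9 fluid_ounce = 281.9 * 2.957353e-05 = 0.008336778 m^3. 1 gallon = 0.0037854118 m^3, so 68.13 gallon = 68.13 * 0.0037854118 = 0.2579001 m^3. Sum: 0.008336778 + 0.2579001 = 0.26623688 m^3. 1 fluid_ounce_imp = 2.8413063e-05 m^3, so 0.26623688 m^3 = 0.26623688 / 2.8413063e-05 = 9370.2283 fluid_ounce_imp ≈ 9370 fluid_ounce_imp (4 s.f.). Final answer: 9370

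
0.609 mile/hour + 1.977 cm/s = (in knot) 0.5676. Check: 1 mile/hour = 0.44704 m/s, so 0.609 mile/hour = 0.609 * 0.44704 = 0.27224736 m/s. 1 cm/s = 0.01 m/s, so 1.977 cm/s = 1.977 * 0.01 = 0.01977 m/s. Sum: 0.27224736 + 0.01977 = 0.29201736 m/s. 1 knot = 0.51444444 m/s, so 0.29201736 m/s = 0.29201736 / 0.51444444 = 0.56763634 knot ≈ 0.5676 knot (4 s.f.).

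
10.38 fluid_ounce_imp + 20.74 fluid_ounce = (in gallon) 1 fluid_ounce_imp = 2.8413063e-05 m^3, so 10.38 fluid_ounce_imp = 10.38 * 2.8413063e-05 = 0.00029492759 m^3. 1 fluid_ounce = 2.957353e-05 m^3, so 20.74 fluid_ounce = 20.74 * 2.957353e-05 = 0.000613355 m^3. Sum: 0.00029492759 + 0.000613355 = 0.00090828259 m^3. 1 gallon = 0.0037854118 m^3, so 0.00090828259 m^3 = 0.00090828259 / 0.0037854118 = 0.23994288 gallon ≈ 0.2399 gallon (4 s.f.). Final answer: 0.2399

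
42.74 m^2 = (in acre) 0.01056. Check: 1 acre = 4046.8564 m^2, so 42.74 m^2 = 42.74 / 4046.8564 = 0.010561284 acre ≈ 0.01056 acre (4 s.f.).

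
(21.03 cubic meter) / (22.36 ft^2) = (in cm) 1012. Check: 21.03 cubic meter = 21.03 m^3. 1 ft^2 = 0.09290304 m^2, so 22.36 ft^2 = 22.36 * 0.09290304 = 2.077312 m^2. Combine: 21.03 m^3 / 2.077312 m^2 = 10.12366 m. 1 cm = 0.01 m, so 10.12366 m = 10.12366 / 0.01 = 1012.366 cm ≈ 1012 cm (4 s.f.).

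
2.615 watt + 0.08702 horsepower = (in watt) 2.615 watt = 2.615 W. 1 horsepower = 745.69987 W, so 0.08702 horsepower = 0.08702 * 745.69987 = 64.890803 W. Sum: 2.615 + 64.890803 = 67.505803 W. 67.505803 W = 67.505803 watt ≈ 67.51 watt (4 s.f.). Final answer: 67.51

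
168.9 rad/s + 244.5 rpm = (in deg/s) 168.9 rad/s is already in rad/s. 1 rpm = 0.10471976 rad/s, so 244.5 rpm = 244.5 * 0.10471976 = 25.60398 rad/s. Sum: 168.9 + 25.60398 = 194.50398 rad/s. 1 deg/s = 0.017453293 rad/s, so 194.50398 rad/s = 194.50398 / 0.017453293 = 11144.257 deg/s ≈ 1.114e+04 deg/s (4 s.f.). Final answer: 1.114e+04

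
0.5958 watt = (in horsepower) 0.000799. Check: 0.5958 watt = 0.5958 W. 1 horsepower = 745.69987 W, so 0.5958 W = 0.5958 / 745.69987 = 0.00079898096 horsepower ≈ 0.000799 horsepower (4 s.f.).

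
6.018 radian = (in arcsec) 6.018 radian = 6.018 rad. 1 arcsec = 4.8481368e-06 rad, so 6.018 rad = 6.018 / 4.8481368e-06 = 1241301.6 arcsec ≈ 1.241e+06 arcsec (4 s.f.). Final answer: 1.241e+06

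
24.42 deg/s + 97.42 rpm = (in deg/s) 1 deg/s = 0.017453293 rad/s, so 24.42 deg/s = 24.42 * 0.017453293 = 0.4262094 rad/s. 1 rpm = 0.10471976 rad/s, so 97.42 rpm = 97.42 * 0.10471976 = 10.201799 rad/s. Sum: 0.4262094 + 10.201799 = 10.628008 rad/s. 1 deg/s = 0.017453293 rad/s, so 10.628008 rad/s = 10.628008 / 0.017453293 = 608.94 deg/s ≈ 608.9 deg/s (4 s.f.). Final answer: 608.9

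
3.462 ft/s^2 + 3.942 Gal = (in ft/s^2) 1 ft/s^2 = 0.3048 m/s^2, so 3.462 ft/s^2 = 3.462 * 0.3048 = 1.0552176 m/s^2. 1 Gal = 0.01 m/s^2, so 3.942 Gal = 3.942 * 0.01 = 0.03942 m/s^2. Sum: 1.0552176 + 0.03942 = 1.0946376 m/s^2. 1 ft/s^2 = 0.3048 m/s^2, so 1.0946376 m/s^2 = 1.0946376 / 0.3048 = 3.5913307 ft/s^2 ≈ 3.591 ft/s^2 (4 s.f.). Final answer: 3.591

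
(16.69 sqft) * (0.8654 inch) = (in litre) 34.08. Check: 1 sqft = 0.09290304 m^2, so 16.69 sqft = 16.69 * 0.09290304 = 1.5505517 m^2. 1 inch = 0.0254 m, so 0.8654 inch = 0.8654 * 0.0254 = 0.02198116 m. Combine: 1.5505517 m^2 * 0.02198116 m = 0.034082926 m^3. 1 litre = 0.001 m^3, so 0.034082926 m^3 = 0.034082926 / 0.001 = 34.082926 litre ≈ 34.08 litre (4 s.f.).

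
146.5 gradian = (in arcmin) 1 gradian = 0.015707963 rad, so 146.5 gradian = 146.5 * 0.015707963 = 2.3012166 rad. 1 arcmin = 0.00029088821 rad, so 2.3012166 rad = 2.3012166 / 0.00029088821 = 7911 arcmin. Final answer: 7911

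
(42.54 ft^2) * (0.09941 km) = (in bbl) 2471. Check: 1 ft^2 = 0.09290304 m^2, so 42.54 ft^2 = 42.54 * 0.09290304 = 3.9520953 m^2. 1 km = 1000 m, so 0.09941 km = 0.09941 * 1000 = 99.41 m. Combine: 3.9520953 m^2 * 99.41 m = 392.8778 m^3. 1 bbl = 0.15898729 m^3, so 392.8778 m^3 = 392.8778 / 0.15898729 = 2471.127 bbl ≈ 2471 bbl (4 s.f.).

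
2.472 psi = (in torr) 1 psi = 6894.7573 Pa, so 2.472 psi = 2.472 * 6894.7573 = 17043.84 Pa. 1 torr = 133.32237 Pa, so 17043.84 Pa = 17043.84 / 133.32237 = 127.83931 torr ≈ 127.8 torr (4 s.f.). Final answer: 127.8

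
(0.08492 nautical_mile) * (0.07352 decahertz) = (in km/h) 416.3. Check: 1 nautical_mile = 1852 m, so 0.08492 nautical_mile = 0.08492 * 1852 = 157.27184 m. 1 decahertz = 10 Hz, so 0.07352 decahertz = 0.07352 * 10 = 0.7352 Hz. Combine: 157.27184 m * 0.7352 Hz = 115.62626 m/s. 1 km/h = 0.27777778 m/s, so 115.62626 m/s = 115.62626 / 0.27777778 = 416.25452 km/h ≈ 416.3 km/h (4 s.f.).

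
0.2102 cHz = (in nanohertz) 2.102e+06. Check: 1 cHz = 0.01 Hz, so 0.2102 cHz = 0.2102 * 0.01 = 0.002102 Hz. 1 nanohertz = 1e-09 Hz, so 0.002102 Hz = 0.002102 / 1e-09 = 2102000 nanohertz ≈ 2.102e+06 nanohertz (4 s.f.).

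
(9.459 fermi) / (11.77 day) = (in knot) 1 fermi = 1e-15 m, so 9.459 fermi = 9.459 * 1e-15 = 9.459e-15 m. 1 day = 86400 s, so 11.77 day = 11.77 * 86400 = 1016928 s. Combine: 9.459e-15 m / 1016928 s = 9.3015435e-21 m/s. 1 knot = 0.51444444 m/s, so 9.3015435e-21 m/s = 9.3015435e-21 / 0.51444444 = 1.8080754e-20 knot ≈ 1.808e-20 knot (4 s.f.). Final answer: 1.808e-20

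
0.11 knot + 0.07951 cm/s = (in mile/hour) 1 knot = 0.51444444 m/s, so 0.11 knot = 0.11 * 0.51444444 = 0.056588889 m/s. 1 cm/s = 0.01 m/s, so 0.07951 cm/s = 0.07951 * 0.01 = 0.0007951 m/s. Sum: 0.056588889 + 0.0007951 = 0.057383989 m/s. 1 mile/hour = 0.44704 m/s, so 0.057383989 m/s = 0.057383989 / 0.44704 = 0.12836433 mile/hour ≈ 0.1284 mile/hour (4 s.f.). Final answer: 0.1284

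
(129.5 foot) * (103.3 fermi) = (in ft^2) 4.389e-11. Check: 1 foot = 0.3048 m, so 129.5 foot = 129.5 * 0.3048 = 39.4716 m. 1 fermi = 1e-15 m, so 103.3 fermi = 103.3 * 1e-15 = 1.033e-13 m. Combine: 39.4716 m * 1.033e-13 m = 4.0774163e-12 m^2. 1 ft^2 = 0.09290304 m^2, so 4.0774163e-12 m^2 = 4.0774163e-12 / 0.09290304 = 4.3888944e-11 ft^2 ≈ 4.389e-11 ft^2 (4 s.f.).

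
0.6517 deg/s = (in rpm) 0.1086. Check: 1 deg/s = 0.017453293 rad/s, so 0.6517 deg/s = 0.6517 * 0.017453293 = 0.011374311 rad/s. 1 rpm = 0.10471976 rad/s, so 0.011374311 rad/s = 0.011374311 / 0.10471976 = 0.10861667 rpm ≈ 0.1086 rpm (4 s.f.).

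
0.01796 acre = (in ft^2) 782.3. Check: 1 acre = 4046.8564 m^2, so 0.01796 acre = 0.01796 * 4046.8564 = 72.681541 m^2. 1 ft^2 = 0.09290304 m^2, so 72.681541 m^2 = 72.681541 / 0.09290304 = 782.3376 ft^2 ≈ 782.3 ft^2 (4 s.f.).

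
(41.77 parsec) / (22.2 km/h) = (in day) 1 parsec = 3.0856776e+16 m, so 41.77 parsec = 41.77 * 3.0856776e+16 = 1.2888875e+18 m. 1 km/h = 0.27777778 m/s, so 22.2 km/h = 22.2 * 0.27777778 = 6.1666667 m/s. Combine: 1.2888875e+18 m / 6.1666667 m/s = 2.0900879e+17 s. 1 day = 86400 s, so 2.0900879e+17 s = 2.0900879e+17 / 86400 = 2.4190832e+12 day ≈ 2.419e+12 day (4 s.f.). Final answer: 2.419e+12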